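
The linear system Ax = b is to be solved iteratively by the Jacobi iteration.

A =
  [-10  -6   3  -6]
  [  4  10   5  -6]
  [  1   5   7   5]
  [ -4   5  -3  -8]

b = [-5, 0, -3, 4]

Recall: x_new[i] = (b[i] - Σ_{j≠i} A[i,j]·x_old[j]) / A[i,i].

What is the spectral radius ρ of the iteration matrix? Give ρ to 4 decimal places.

1.4530

Diagonal D = diag(-10, 10, 7, -8); L, U strict lower/upper.
Jacobi T = -D⁻¹(L+U): T[2,3] = -(5)/(7) = -0.7143; T[2,2] = 0.
  T[0,:] = [+0.0000, -0.6000, +0.3000, -0.6000]
  T[1,:] = [-0.4000, +0.0000, -0.5000, +0.6000]
  T[2,:] = [-0.1429, -0.7143, +0.0000, -0.7143]
  T[3,:] = [-0.5000, +0.6250, -0.3750, +0.0000]
|eigenvalues of T|: 1.4530, 0.6905, 0.6216, 0.1409.
ρ(T) = max|λ| = 1.4530; 1.4530 > 1, so it fails to converge.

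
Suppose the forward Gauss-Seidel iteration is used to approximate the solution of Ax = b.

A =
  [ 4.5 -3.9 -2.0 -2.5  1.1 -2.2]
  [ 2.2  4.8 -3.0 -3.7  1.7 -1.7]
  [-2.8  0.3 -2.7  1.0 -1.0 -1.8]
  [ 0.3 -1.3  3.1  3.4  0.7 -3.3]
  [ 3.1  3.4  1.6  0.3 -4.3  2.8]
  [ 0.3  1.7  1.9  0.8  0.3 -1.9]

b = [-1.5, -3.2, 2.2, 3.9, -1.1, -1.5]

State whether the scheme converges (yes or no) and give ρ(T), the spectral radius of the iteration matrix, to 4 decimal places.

Split A = D + L + U, D = diag(4.5, 4.8, -2.7, 3.4, -4.3, -1.9).
T_GS = -(D+L)⁻¹U: row 0 first, T[0,4] = -(1.1)/(4.5) = -0.2444; later rows by forward substitution.
  T[0,:] = [+0.0000  +0.8667  +0.4444  +0.5556  -0.2444  +0.4889]
  T[1,:] = [+0.0000  -0.3972  +0.4213  +0.5162  -0.2421  +0.1301]
  T[2,:] = [+0.0000  -0.9429  -0.4141  -0.1484  -0.1438  -1.1592]
  T[3,:] = [+0.0000  +0.6314  +0.4994  +0.2837  -0.1458  +2.0341]
  T[4,:] = [+0.0000  +0.0039  +0.5343  +0.7732  -0.4313  +0.8171]
  T[5,:] = [+0.0000  -0.8950  +0.3277  +0.6427  -0.5285  +0.0199]
|eigenvalues of T|: 1.1550, 0.6312, 0.6312, 0.0961, 0.0961, 0.0000.
spectral radius ρ = 1.1550; 1.1550 > 1, so it fails to converge.

no, ρ = 1.1550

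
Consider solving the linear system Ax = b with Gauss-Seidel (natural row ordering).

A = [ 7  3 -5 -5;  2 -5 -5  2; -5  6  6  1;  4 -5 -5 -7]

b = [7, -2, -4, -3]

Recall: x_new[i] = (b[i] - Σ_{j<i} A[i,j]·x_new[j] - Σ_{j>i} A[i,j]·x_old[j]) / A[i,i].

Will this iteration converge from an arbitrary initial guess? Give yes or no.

no

Split A = D + L + U, D = diag(7, -5, 6, -7).
GS T = -(D+L)⁻¹U: row 0 first, T[0,2] = -(-5)/(7) = +0.7143; later rows by forward substitution.
  T[0,:] = [+0.0000, -0.4286, +0.7143, +0.7143]
  T[1,:] = [+0.0000, -0.1714, -0.7143, +0.6857]
  T[2,:] = [+0.0000, -0.1857, +1.3095, -0.2571]
  T[3,:] = [+0.0000, +0.0102, -0.0170, +0.1020]
|λ(T)| sorted: 1.3996, 0.2682, 0.1087, 0.0000.
spectral radius ρ = 1.3996; 1.3996 > 1: divergent.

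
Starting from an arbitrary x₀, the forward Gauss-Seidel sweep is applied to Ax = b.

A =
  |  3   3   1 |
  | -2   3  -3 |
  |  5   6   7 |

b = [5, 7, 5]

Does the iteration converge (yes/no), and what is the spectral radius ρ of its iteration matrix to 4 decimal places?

no, ρ = 1.5547

Let D = diag(3, 3, 7); L, U the strict triangles.
GS T = -(D+L)⁻¹U: row 0 first, T[0,2] = -(1)/(3) = -0.3333; later rows by forward substitution.
  T[0,:] = [+0.0000 -1.0000 -0.3333]
  T[1,:] = [+0.0000 -0.6667 +0.7778]
  T[2,:] = [+0.0000 +1.2857 -0.4286]
|eigenvalues of T|: 1.5547, 0.4594, 0.0000.
ρ = 1.5547; 1.5547 > 1: divergent.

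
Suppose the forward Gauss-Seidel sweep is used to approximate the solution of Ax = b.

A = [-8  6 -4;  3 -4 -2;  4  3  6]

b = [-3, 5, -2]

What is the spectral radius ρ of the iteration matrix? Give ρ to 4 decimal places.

A = D + L + U where D = diag(-8, -4, 6).
T_GS = -(D+L)⁻¹U: row 0 first, T[0,1] = -(6)/(-8) = +0.7500; later rows by forward substitution.
  T[0,:] = [+0.0000, +0.7500, -0.5000]
  T[1,:] = [+0.0000, +0.5625, -0.8750]
  T[2,:] = [+0.0000, -0.7812, +0.7708]
|eigenvalues of T|: 1.5000, 0.1667, 0.0000.
spectral radius ρ = 1.5000; 1.5000 > 1, so it fails to converge.

1.5000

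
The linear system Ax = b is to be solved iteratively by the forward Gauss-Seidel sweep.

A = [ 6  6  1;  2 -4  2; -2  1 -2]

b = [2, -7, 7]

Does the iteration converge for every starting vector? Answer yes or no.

yes

Let D = diag(6, -4, -2); L, U the strict triangles.
GS T = -(D+L)⁻¹U: row 0 first, T[0,2] = -(1)/(6) = -0.1667; later rows by forward substitution.
  T[0,:] = [+0.0000 -1.0000 -0.1667]
  T[1,:] = [+0.0000 -0.5000 +0.4167]
  T[2,:] = [+0.0000 +0.7500 +0.3750]
eigenvalue magnitudes: 0.7724, 0.6474, 0.0000.
ρ(T) = max|λ| = 0.7724; 0.7724 < 1, so it converges for any x₀.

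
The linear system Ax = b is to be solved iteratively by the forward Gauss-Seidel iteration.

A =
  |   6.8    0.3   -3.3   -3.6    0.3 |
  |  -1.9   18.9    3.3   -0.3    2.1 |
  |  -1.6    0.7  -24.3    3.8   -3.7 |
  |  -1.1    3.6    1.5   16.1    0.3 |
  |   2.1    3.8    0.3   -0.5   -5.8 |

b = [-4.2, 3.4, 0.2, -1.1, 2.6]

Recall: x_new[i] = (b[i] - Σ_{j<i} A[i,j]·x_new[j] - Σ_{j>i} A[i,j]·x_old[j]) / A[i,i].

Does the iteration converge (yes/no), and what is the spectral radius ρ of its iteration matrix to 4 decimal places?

Write A = D+L+U with D = diag(6.8, 18.9, -24.3, 16.1, -5.8).
GS T = -(D+L)⁻¹U: row 0 first, T[0,2] = -(-3.3)/(6.8) = +0.4853; later rows by forward substitution.
  T[0,:] = [+0.0000, -0.0441, +0.4853, +0.5294, -0.0441]
  T[1,:] = [+0.0000, -0.0044, -0.1258, +0.0691, -0.1155]
  T[2,:] = [+0.0000, +0.0028, -0.0356, +0.1235, -0.1527]
  T[3,:] = [+0.0000, -0.0023, +0.0646, +0.0092, +0.0184]
  T[4,:] = [+0.0000, -0.0185, +0.0859, +0.2425, -0.1012]
|roots of det(T-λI)|: 0.1678, 0.0906, 0.0906, 0.0059, 0.0000.
spectral radius ρ = 0.1678; 0.1678 < 1 ⇒ converges.

yes, ρ = 0.1678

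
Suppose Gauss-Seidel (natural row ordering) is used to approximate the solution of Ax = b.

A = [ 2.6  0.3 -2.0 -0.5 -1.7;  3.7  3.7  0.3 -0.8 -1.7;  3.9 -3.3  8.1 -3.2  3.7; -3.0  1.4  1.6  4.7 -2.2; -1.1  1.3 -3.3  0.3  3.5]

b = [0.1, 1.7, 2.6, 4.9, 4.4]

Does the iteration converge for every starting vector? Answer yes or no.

Write A = D+L+U with D = diag(2.6, 3.7, 8.1, 4.7, 3.5).
T_GS = -(D+L)⁻¹U: row 0 first, T[0,1] = -(0.3)/(2.6) = -0.1154; later rows by forward substitution.
  T[0,:] = [+0.0000 -0.1154 +0.7692 +0.1923 +0.6538]
  T[1,:] = [+0.0000 +0.1154 -0.8503 +0.0239 -0.1944]
  T[2,:] = [+0.0000 +0.1026 -0.7168 +0.3122 -0.8508]
  T[3,:] = [+0.0000 -0.1429 +0.9883 +0.0093 +1.2330]
  T[4,:] = [+0.0000 +0.0298 -0.2030 +0.3451 -0.6302]
|roots of det(T-λI)|: 1.5266, 0.4436, 0.1332, 0.0060, 0.0000.
spectral radius ρ = 1.5266; 1.5266 > 1 ⇒ diverges.

no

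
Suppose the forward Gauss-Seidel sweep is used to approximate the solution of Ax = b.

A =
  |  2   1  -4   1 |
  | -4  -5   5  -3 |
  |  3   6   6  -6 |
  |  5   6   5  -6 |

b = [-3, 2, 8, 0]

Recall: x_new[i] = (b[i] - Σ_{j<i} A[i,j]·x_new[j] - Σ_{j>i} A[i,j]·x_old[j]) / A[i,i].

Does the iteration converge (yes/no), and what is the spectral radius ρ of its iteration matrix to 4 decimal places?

no, ρ = 1.3549

Write A = D+L+U with D = diag(2, -5, 6, -6).
T_GS = -(D+L)⁻¹U: row 0 first, T[0,2] = -(-4)/(2) = +2.0000; later rows by forward substitution.
  T[0,:] = [+0.0000  -0.5000  +2.0000  -0.5000]
  T[1,:] = [+0.0000  +0.4000  -0.6000  -0.2000]
  T[2,:] = [+0.0000  -0.1500  -0.4000  +1.4500]
  T[3,:] = [+0.0000  -0.1417  +0.7333  +0.5917]
eigenvalue magnitudes: 1.3549, 1.0548, 0.2915, 0.0000.
ρ = 1.3549; 1.3549 > 1, so it fails to converge.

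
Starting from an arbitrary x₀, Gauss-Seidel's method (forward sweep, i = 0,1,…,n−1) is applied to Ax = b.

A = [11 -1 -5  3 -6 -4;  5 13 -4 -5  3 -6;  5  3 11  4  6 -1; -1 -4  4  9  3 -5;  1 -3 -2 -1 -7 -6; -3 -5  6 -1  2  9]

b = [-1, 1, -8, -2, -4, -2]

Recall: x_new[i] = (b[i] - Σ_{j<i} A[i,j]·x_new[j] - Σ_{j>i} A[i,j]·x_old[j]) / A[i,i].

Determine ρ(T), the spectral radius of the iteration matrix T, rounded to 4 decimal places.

1.1716

Let D = diag(11, 13, 11, 9, -7, 9); L, U the strict triangles.
T_GS = -(D+L)⁻¹U: row 0 first, T[0,3] = -(3)/(11) = -0.2727; later rows by forward substitution.
  T[0,:] = [+0.0000, +0.0909, +0.4545, -0.2727, +0.5455, +0.3636]
  T[1,:] = [+0.0000, -0.0350, +0.1329, +0.4895, -0.4406, +0.3217]
  T[2,:] = [+0.0000, -0.0318, -0.2428, -0.3732, -0.6732, -0.1621]
  T[3,:] = [+0.0000, +0.0087, +0.2175, +0.3531, -0.1693, +0.8110]
  T[4,:] = [+0.0000, +0.0358, +0.0463, -0.1926, +0.4833, -1.0126]
  T[5,:] = [+0.0000, +0.0251, +0.4011, +0.5119, +0.2597, +0.7231]
|roots of det(T-λI)|: 1.1716, 0.4782, 0.4782, 0.0726, 0.0498, 0.0000.
spectral radius ρ = 1.1716; 1.1716 > 1, so it fails to converge.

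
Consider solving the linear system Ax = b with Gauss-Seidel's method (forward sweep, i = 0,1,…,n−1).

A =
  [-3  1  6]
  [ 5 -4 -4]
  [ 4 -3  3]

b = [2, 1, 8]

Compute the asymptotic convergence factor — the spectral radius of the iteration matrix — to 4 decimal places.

1.1399

A = D + L + U where D = diag(-3, -4, 3).
Gauss-Seidel: T = -(D+L)⁻¹U, row 0 first, T[0,1] = -(1)/(-3) = +0.3333; later rows by forward substitution.
  T[0,:] = [+0.0000 +0.3333 +2.0000]
  T[1,:] = [+0.0000 +0.4167 +1.5000]
  T[2,:] = [+0.0000 -0.0278 -1.1667]
eigenvalue magnitudes: 1.1399, 0.3899, 0.0000.
ρ(T) = max|λ| = 1.1399; 1.1399 > 1: divergent.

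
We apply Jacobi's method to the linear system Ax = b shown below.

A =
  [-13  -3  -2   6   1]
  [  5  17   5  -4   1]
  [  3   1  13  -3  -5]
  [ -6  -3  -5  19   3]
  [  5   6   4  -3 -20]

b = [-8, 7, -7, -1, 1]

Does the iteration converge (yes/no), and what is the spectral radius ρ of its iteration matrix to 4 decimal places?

yes, ρ = 0.8857

Write A = D+L+U with D = diag(-13, 17, 13, 19, -20).
Jacobi: T = -D⁻¹(L+U), T[0,2] = -(-2)/(-13) = -0.1538; T[0,0] = 0.
  T[0,:] = [+0.0000  -0.2308  -0.1538  +0.4615  +0.0769]
  T[1,:] = [-0.2941  +0.0000  -0.2941  +0.2353  -0.0588]
  T[2,:] = [-0.2308  -0.0769  +0.0000  +0.2308  +0.3846]
  T[3,:] = [+0.3158  +0.1579  +0.2632  +0.0000  -0.1579]
  T[4,:] = [+0.2500  +0.3000  +0.2000  -0.1500  +0.0000]
|λ(T)| sorted: 0.8857, 0.3764, 0.2587, 0.2587, 0.1506.
ρ(T) = max|λ| = 0.8857; 0.8857 < 1: convergent.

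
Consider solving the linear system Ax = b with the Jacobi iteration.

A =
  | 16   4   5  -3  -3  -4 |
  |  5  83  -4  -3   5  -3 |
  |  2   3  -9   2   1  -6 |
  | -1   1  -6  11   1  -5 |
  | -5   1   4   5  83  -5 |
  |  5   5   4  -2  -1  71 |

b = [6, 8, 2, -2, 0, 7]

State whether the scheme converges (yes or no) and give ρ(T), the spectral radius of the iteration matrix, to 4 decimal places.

yes, ρ = 0.4595

A = D + L + U where D = diag(16, 83, -9, 11, 83, 71).
Jacobi T = -D⁻¹(L+U): T[1,4] = -(5)/(83) = -0.0602; T[1,1] = 0.
  T[0,:] = [+0.0000, -0.2500, -0.3125, +0.1875, +0.1875, +0.2500]
  T[1,:] = [-0.0602, +0.0000, +0.0482, +0.0361, -0.0602, +0.0361]
  T[2,:] = [+0.2222, +0.3333, +0.0000, +0.2222, +0.1111, -0.6667]
  T[3,:] = [+0.0909, -0.0909, +0.5455, +0.0000, -0.0909, +0.4545]
  T[4,:] = [+0.0602, -0.0120, -0.0482, -0.0602, +0.0000, +0.0602]
  T[5,:] = [-0.0704, -0.0704, -0.0563, +0.0282, +0.0141, +0.0000]
moduli |λ_i(T)| = 0.4595, 0.2712, 0.2712, 0.1896, 0.1896, 0.0234.
ρ(T) = max|λ| = 0.4595; 0.4595 < 1 ⇒ converges.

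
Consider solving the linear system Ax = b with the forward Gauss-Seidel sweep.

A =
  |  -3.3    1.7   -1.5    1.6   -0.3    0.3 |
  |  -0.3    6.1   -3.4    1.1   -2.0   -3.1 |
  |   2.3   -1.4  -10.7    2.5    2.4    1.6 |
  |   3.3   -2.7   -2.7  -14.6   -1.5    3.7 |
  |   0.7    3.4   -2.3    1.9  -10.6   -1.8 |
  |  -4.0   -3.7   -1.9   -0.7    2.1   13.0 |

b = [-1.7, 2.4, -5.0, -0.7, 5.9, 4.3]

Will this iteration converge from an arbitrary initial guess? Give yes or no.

yes

Let D = diag(-3.3, 6.1, -10.7, -14.6, -10.6, 13); L, U the strict triangles.
T_GS = -(D+L)⁻¹U: row 0 first, T[0,1] = -(1.7)/(-3.3) = +0.5152; later rows by forward substitution.
  T[0,:] = [+0.0000 +0.5152 -0.4545 +0.4848 -0.0909 +0.0909]
  T[1,:] = [+0.0000 +0.0253 +0.5350 -0.1565 +0.3234 +0.5127]
  T[2,:] = [+0.0000 +0.1074 -0.1677 +0.3583 +0.1624 +0.1020]
  T[3,:] = [+0.0000 +0.0919 -0.1707 +0.0723 -0.2131 +0.1603]
  T[4,:] = [+0.0000 +0.0353 +0.1474 -0.0830 +0.0243 +0.0072]
  T[5,:] = [+0.0000 +0.1807 -0.0451 +0.1743 +0.0724 +0.1963]
moduli |λ_i(T)| = 0.5461, 0.2567, 0.2567, 0.1000, 0.1000, 0.0000.
spectral radius ρ = 0.5461; 0.5461 < 1 ⇒ converges.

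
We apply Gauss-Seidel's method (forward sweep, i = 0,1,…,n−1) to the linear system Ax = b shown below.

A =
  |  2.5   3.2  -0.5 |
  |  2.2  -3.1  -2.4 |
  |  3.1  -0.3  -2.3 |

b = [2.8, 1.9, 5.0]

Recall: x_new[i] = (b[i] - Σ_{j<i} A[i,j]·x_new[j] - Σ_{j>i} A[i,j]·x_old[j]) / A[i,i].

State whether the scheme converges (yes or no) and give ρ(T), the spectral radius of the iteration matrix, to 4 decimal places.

no, ρ = 1.4669

Write A = D+L+U with D = diag(2.5, -3.1, -2.3).
GS T = -(D+L)⁻¹U: row 0 first, T[0,2] = -(-0.5)/(2.5) = +0.2000; later rows by forward substitution.
  T[0,:] = [+0.0000, -1.2800, +0.2000]
  T[1,:] = [+0.0000, -0.9084, -0.6323]
  T[2,:] = [+0.0000, -1.6067, +0.3520]
|λ(T)| sorted: 1.4669, 0.9105, 0.0000.
ρ = 1.4669; 1.4669 > 1, so it fails to converge.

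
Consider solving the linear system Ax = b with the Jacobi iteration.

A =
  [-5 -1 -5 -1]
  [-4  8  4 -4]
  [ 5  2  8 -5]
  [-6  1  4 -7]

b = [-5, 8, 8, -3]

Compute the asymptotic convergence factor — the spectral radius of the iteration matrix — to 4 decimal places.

Write A = D+L+U with D = diag(-5, 8, 8, -7).
T_J = -D⁻¹(L+U): T[3,2] = -(4)/(-7) = +0.5714; T[3,3] = 0.
  T[0,:] = [+0.0000 -0.2000 -1.0000 -0.2000]
  T[1,:] = [+0.5000 +0.0000 -0.5000 +0.5000]
  T[2,:] = [-0.6250 -0.2500 +0.0000 +0.6250]
  T[3,:] = [-0.8571 +0.1429 +0.5714 +0.0000]
|λ(T)| sorted: 1.2731, 0.8353, 0.8353, 0.2191.
ρ(T) = max|λ| = 1.2731; 1.2731 > 1: divergent.

1.2731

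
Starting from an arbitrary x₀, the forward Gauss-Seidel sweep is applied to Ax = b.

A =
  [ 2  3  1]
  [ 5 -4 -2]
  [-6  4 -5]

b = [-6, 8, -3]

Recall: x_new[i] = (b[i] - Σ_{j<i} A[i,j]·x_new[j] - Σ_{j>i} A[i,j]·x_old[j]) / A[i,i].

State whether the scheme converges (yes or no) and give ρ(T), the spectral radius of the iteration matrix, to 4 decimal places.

no, ρ = 1.6192

A = D + L + U where D = diag(2, -4, -5).
GS T = -(D+L)⁻¹U: row 0 first, T[0,2] = -(1)/(2) = -0.5000; later rows by forward substitution.
  T[0,:] = [+0.0000 -1.5000 -0.5000]
  T[1,:] = [+0.0000 -1.8750 -1.1250]
  T[2,:] = [+0.0000 +0.3000 -0.3000]
|eigenvalues of T|: 1.6192, 0.5558, 0.0000.
spectral radius ρ = 1.6192; 1.6192 > 1: divergent.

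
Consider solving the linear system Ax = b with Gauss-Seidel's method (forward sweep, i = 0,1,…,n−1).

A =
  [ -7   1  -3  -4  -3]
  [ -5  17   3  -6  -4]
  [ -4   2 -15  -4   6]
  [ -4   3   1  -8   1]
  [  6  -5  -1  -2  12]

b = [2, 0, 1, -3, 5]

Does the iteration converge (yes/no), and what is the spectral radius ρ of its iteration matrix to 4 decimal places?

Let D = diag(-7, 17, -15, -8, 12); L, U the strict triangles.
T_GS = -(D+L)⁻¹U: row 0 first, T[0,4] = -(-3)/(-7) = -0.4286; later rows by forward substitution.
  T[0,:] = [+0.0000  +0.1429  -0.4286  -0.5714  -0.4286]
  T[1,:] = [+0.0000  +0.0420  -0.3025  +0.1849  +0.1092]
  T[2,:] = [+0.0000  -0.0325  +0.0739  -0.0896  +0.5289]
  T[3,:] = [+0.0000  -0.0597  +0.1101  +0.3438  +0.4464]
  T[4,:] = [+0.0000  -0.0666  +0.1127  +0.4126  +0.3783]
|eigenvalues of T|: 0.8437, 0.0927, 0.0733, 0.0733, 0.0000.
ρ = 0.8437; 0.8437 < 1, so it converges for any x₀.

yes, ρ = 0.8437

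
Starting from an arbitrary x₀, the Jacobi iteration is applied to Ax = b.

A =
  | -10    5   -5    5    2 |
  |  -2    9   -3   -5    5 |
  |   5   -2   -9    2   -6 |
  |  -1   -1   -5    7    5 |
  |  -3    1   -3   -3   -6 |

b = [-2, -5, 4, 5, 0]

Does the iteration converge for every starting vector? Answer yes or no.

Diagonal D = diag(-10, 9, -9, 7, -6); L, U strict lower/upper.
Jacobi T = -D⁻¹(L+U): T[3,0] = -(-1)/(7) = +0.1429; T[3,3] = 0.
  T[0,:] = [+0.0000, +0.5000, -0.5000, +0.5000, +0.2000]
  T[1,:] = [+0.2222, +0.0000, +0.3333, +0.5556, -0.5556]
  T[2,:] = [+0.5556, -0.2222, +0.0000, +0.2222, -0.6667]
  T[3,:] = [+0.1429, +0.1429, +0.7143, +0.0000, -0.7143]
  T[4,:] = [-0.5000, +0.1667, -0.5000, -0.5000, +0.0000]
moduli |λ_i(T)| = 1.1920, 0.6412, 0.6412, 0.5024, 0.5024.
spectral radius ρ = 1.1920; 1.1920 > 1, so it fails to converge.

no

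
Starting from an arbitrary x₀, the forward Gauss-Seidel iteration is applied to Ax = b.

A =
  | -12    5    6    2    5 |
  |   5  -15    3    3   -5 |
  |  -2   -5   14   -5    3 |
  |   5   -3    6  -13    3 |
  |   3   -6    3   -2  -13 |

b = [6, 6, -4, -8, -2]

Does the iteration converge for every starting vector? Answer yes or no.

yes

Let D = diag(-12, -15, 14, -13, -13); L, U the strict triangles.
GS T = -(D+L)⁻¹U: row 0 first, T[0,1] = -(5)/(-12) = +0.4167; later rows by forward substitution.
  T[0,:] = [+0.0000 +0.4167 +0.5000 +0.1667 +0.4167]
  T[1,:] = [+0.0000 +0.1389 +0.3667 +0.2556 -0.1944]
  T[2,:] = [+0.0000 +0.1091 +0.2024 +0.4722 -0.2242]
  T[3,:] = [+0.0000 +0.1786 +0.2011 +0.2231 +0.3324]
  T[4,:] = [+0.0000 +0.0298 -0.0381 -0.0048 +0.0830]
|λ(T)| sorted: 0.6967, 0.1395, 0.1277, 0.1277, 0.0000.
ρ(T) = max|λ| = 0.6967; 0.6967 < 1, so it converges for any x₀.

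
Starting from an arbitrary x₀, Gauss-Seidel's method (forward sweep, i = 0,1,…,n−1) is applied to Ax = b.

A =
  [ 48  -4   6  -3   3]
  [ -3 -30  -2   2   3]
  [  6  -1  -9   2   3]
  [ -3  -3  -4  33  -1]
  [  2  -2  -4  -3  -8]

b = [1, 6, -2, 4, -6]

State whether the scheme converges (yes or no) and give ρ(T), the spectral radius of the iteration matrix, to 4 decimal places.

yes, ρ = 0.1795

A = D + L + U where D = diag(48, -30, -9, 33, -8).
T_GS = -(D+L)⁻¹U: row 0 first, T[0,4] = -(3)/(48) = -0.0625; later rows by forward substitution.
  T[0,:] = [+0.0000, +0.0833, -0.1250, +0.0625, -0.0625]
  T[1,:] = [+0.0000, -0.0083, -0.0542, +0.0604, +0.1062]
  T[2,:] = [+0.0000, +0.0565, -0.0773, +0.2572, +0.2799]
  T[3,:] = [+0.0000, +0.0137, -0.0257, +0.0423, +0.0682]
  T[4,:] = [+0.0000, -0.0104, +0.0306, -0.1439, -0.2077]
moduli |λ_i(T)| = 0.1795, 0.0595, 0.0595, 0.0147, 0.0000.
spectral radius ρ = 0.1795; 0.1795 < 1 ⇒ converges.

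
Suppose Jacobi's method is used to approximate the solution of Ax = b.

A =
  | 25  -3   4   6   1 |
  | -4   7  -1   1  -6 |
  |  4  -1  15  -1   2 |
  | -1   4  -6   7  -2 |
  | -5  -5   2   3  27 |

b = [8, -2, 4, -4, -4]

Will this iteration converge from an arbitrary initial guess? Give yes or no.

yes

Let D = diag(25, 7, 15, 7, 27); L, U the strict triangles.
T_J = -D⁻¹(L+U): T[3,0] = -(-1)/(7) = +0.1429; T[3,3] = 0.
  T[0,:] = [+0.0000, +0.1200, -0.1600, -0.2400, -0.0400]
  T[1,:] = [+0.5714, +0.0000, +0.1429, -0.1429, +0.8571]
  T[2,:] = [-0.2667, +0.0667, +0.0000, +0.0667, -0.1333]
  T[3,:] = [+0.1429, -0.5714, +0.8571, +0.0000, +0.2857]
  T[4,:] = [+0.1852, +0.1852, -0.0741, -0.1111, +0.0000]
|eigenvalues of T|: 0.7412, 0.4433, 0.4433, 0.2350, 0.1768.
spectral radius ρ = 0.7412; 0.7412 < 1, so it converges for any x₀.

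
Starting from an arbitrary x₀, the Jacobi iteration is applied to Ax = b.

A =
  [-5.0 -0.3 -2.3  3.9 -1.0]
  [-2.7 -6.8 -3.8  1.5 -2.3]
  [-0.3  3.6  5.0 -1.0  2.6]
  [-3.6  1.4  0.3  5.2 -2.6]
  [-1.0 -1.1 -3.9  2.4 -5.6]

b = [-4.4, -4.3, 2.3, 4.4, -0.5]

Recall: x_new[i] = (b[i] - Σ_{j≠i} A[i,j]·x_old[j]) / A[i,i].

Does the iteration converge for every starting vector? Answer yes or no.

no

A = D + L + U where D = diag(-5, -6.8, 5, 5.2, -5.6).
T_J = -D⁻¹(L+U): T[0,2] = -(-2.3)/(-5) = -0.4600; T[0,0] = 0.
  T[0,:] = [+0.0000, -0.0600, -0.4600, +0.7800, -0.2000]
  T[1,:] = [-0.3971, +0.0000, -0.5588, +0.2206, -0.3382]
  T[2,:] = [+0.0600, -0.7200, +0.0000, +0.2000, -0.5200]
  T[3,:] = [+0.6923, -0.2692, -0.0577, +0.0000, +0.5000]
  T[4,:] = [-0.1786, -0.1964, -0.6964, +0.4286, +0.0000]
|roots of det(T-λI)|: 1.3240, 0.8075, 0.8075, 0.4006, 0.1565.
spectral radius ρ = 1.3240; 1.3240 > 1: divergent.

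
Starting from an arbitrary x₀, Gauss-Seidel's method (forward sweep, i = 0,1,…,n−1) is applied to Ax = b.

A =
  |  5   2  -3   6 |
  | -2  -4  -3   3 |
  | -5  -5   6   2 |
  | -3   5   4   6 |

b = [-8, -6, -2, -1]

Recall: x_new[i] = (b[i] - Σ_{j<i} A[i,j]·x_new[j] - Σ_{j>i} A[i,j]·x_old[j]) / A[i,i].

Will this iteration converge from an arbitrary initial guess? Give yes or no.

no

Split A = D + L + U, D = diag(5, -4, 6, 6).
GS T = -(D+L)⁻¹U: row 0 first, T[0,3] = -(6)/(5) = -1.2000; later rows by forward substitution.
  T[0,:] = [+0.0000 -0.4000 +0.6000 -1.2000]
  T[1,:] = [+0.0000 +0.2000 -1.0500 +1.3500]
  T[2,:] = [+0.0000 -0.1667 -0.3750 -0.2083]
  T[3,:] = [+0.0000 -0.2556 +1.4250 -1.5861]
moduli |λ_i(T)| = 1.2621, 0.4000, 0.0990, 0.0000.
ρ = 1.2621; 1.2621 > 1 ⇒ diverges.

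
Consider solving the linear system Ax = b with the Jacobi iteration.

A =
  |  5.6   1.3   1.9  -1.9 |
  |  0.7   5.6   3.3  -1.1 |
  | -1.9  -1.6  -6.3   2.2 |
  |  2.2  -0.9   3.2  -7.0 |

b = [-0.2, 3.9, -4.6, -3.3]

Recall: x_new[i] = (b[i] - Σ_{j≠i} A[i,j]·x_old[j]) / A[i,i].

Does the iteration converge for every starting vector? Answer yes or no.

Split A = D + L + U, D = diag(5.6, 5.6, -6.3, -7).
Jacobi: T = -D⁻¹(L+U), T[1,3] = -(-1.1)/(5.6) = +0.1964; T[1,1] = 0.
  T[0,:] = [+0.0000  -0.2321  -0.3393  +0.3393]
  T[1,:] = [-0.1250  +0.0000  -0.5893  +0.1964]
  T[2,:] = [-0.3016  -0.2540  +0.0000  +0.3492]
  T[3,:] = [+0.3143  -0.1286  +0.4571  +0.0000]
|roots of det(T-λI)|: 0.8348, 0.5097, 0.2940, 0.0310.
spectral radius ρ = 0.8348; 0.8348 < 1 ⇒ converges.

yes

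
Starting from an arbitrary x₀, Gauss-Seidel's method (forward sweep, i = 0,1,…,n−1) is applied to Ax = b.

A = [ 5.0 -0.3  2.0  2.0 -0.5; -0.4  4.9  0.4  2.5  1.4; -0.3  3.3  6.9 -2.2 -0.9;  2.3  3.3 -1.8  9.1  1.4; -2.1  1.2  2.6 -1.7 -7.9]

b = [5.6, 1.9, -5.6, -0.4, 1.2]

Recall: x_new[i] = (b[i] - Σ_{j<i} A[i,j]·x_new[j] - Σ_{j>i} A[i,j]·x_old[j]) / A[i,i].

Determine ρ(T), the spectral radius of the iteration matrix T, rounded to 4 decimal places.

A = D + L + U where D = diag(5, 4.9, 6.9, 9.1, -7.9).
T_GS = -(D+L)⁻¹U: row 0 first, T[0,4] = -(-0.5)/(5) = +0.1000; later rows by forward substitution.
  T[0,:] = [+0.0000 +0.0600 -0.4000 -0.4000 +0.1000]
  T[1,:] = [+0.0000 +0.0049 -0.1143 -0.5429 -0.2776]
  T[2,:] = [+0.0000 +0.0003 +0.0373 +0.5611 +0.2675]
  T[3,:] = [+0.0000 -0.0169 +0.1499 +0.4089 -0.0256]
  T[4,:] = [+0.0000 -0.0115 +0.0690 +0.1205 +0.0248]
eigenvalue magnitudes: 0.5984, 0.1755, 0.0627, 0.0097, 0.0000.
spectral radius ρ = 0.5984; 0.5984 < 1, so it converges for any x₀.

0.5984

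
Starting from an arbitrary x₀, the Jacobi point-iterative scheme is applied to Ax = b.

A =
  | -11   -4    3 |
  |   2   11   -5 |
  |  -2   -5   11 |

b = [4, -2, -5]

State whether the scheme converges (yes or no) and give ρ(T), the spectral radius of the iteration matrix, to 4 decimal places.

Write A = D+L+U with D = diag(-11, 11, 11).
Jacobi T = -D⁻¹(L+U): T[1,2] = -(-5)/(11) = +0.4545; T[1,1] = 0.
  T[0,:] = [+0.0000  -0.3636  +0.2727]
  T[1,:] = [-0.1818  +0.0000  +0.4545]
  T[2,:] = [+0.1818  +0.4545  +0.0000]
|roots of det(T-λI)|: 0.6364, 0.4545, 0.1818.
ρ = 0.6364; 0.6364 < 1: convergent.

yes, ρ = 0.6364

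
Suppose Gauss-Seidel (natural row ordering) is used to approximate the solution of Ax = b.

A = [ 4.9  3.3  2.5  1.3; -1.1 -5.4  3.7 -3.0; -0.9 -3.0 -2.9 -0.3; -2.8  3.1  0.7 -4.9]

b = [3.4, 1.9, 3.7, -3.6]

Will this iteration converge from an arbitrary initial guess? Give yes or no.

yes

A = D + L + U where D = diag(4.9, -5.4, -2.9, -4.9).
T_GS = -(D+L)⁻¹U: row 0 first, T[0,2] = -(2.5)/(4.9) = -0.5102; later rows by forward substitution.
  T[0,:] = [+0.0000, -0.6735, -0.5102, -0.2653]
  T[1,:] = [+0.0000, +0.1372, +0.7891, -0.5015]
  T[2,:] = [+0.0000, +0.0671, -0.6580, +0.4977]
  T[3,:] = [+0.0000, +0.4812, +0.6968, -0.0946]
|roots of det(T-λI)|: 0.8779, 0.1763, 0.1763, 0.0000.
ρ(T) = max|λ| = 0.8779; 0.8779 < 1: convergent.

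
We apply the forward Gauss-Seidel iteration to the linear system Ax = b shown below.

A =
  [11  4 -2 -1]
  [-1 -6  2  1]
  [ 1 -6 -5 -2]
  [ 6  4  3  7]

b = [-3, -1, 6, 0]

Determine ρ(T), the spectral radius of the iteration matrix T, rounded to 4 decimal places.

0.5794

Write A = D+L+U with D = diag(11, -6, -5, 7).
T_GS = -(D+L)⁻¹U: row 0 first, T[0,3] = -(-1)/(11) = +0.0909; later rows by forward substitution.
  T[0,:] = [+0.0000, -0.3636, +0.1818, +0.0909]
  T[1,:] = [+0.0000, +0.0606, +0.3030, +0.1515]
  T[2,:] = [+0.0000, -0.1455, -0.3273, -0.5636]
  T[3,:] = [+0.0000, +0.3394, -0.1887, +0.0771]
|eigenvalues of T|: 0.5794, 0.2678, 0.2678, 0.0000.
ρ = 0.5794; 0.5794 < 1 ⇒ converges.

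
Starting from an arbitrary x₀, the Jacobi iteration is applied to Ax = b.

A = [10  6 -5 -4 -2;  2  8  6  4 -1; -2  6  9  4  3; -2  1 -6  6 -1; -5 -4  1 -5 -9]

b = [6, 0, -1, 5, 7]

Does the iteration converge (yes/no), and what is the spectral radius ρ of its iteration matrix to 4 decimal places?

Write A = D+L+U with D = diag(10, 8, 9, 6, -9).
T_J = -D⁻¹(L+U): T[0,4] = -(-2)/(10) = +0.2000; T[0,0] = 0.
  T[0,:] = [+0.0000, -0.6000, +0.5000, +0.4000, +0.2000]
  T[1,:] = [-0.2500, +0.0000, -0.7500, -0.5000, +0.1250]
  T[2,:] = [+0.2222, -0.6667, +0.0000, -0.4444, -0.3333]
  T[3,:] = [+0.3333, -0.1667, +1.0000, +0.0000, +0.1667]
  T[4,:] = [-0.5556, -0.4444, +0.1111, -0.5556, +0.0000]
|eigenvalues of T|: 1.1543, 0.6633, 0.6633, 0.6027, 0.6027.
ρ(T) = max|λ| = 1.1543; 1.1543 > 1: divergent.

no, ρ = 1.1543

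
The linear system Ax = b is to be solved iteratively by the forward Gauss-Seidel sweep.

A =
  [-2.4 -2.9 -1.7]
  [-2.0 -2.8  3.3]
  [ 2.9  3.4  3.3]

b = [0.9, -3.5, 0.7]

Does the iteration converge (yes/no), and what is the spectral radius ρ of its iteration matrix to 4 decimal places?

Let D = diag(-2.4, -2.8, 3.3); L, U the strict triangles.
T_GS = -(D+L)⁻¹U: row 0 first, T[0,1] = -(-2.9)/(-2.4) = -1.2083; later rows by forward substitution.
  T[0,:] = [+0.0000 -1.2083 -0.7083]
  T[1,:] = [+0.0000 +0.8631 +1.6845]
  T[2,:] = [+0.0000 +0.1726 -1.1131]
|λ(T)| sorted: 1.2507, 1.0007, 0.0000.
ρ(T) = max|λ| = 1.2507; 1.2507 > 1: divergent.

no, ρ = 1.2507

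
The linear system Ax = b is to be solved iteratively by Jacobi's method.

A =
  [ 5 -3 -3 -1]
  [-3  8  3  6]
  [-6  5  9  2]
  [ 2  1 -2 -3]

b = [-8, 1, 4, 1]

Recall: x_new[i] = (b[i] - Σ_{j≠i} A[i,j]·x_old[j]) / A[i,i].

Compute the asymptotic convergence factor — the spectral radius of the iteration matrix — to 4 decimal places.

1.3512

Let D = diag(5, 8, 9, -3); L, U the strict triangles.
T_J = -D⁻¹(L+U): T[3,1] = -(1)/(-3) = +0.3333; T[3,3] = 0.
  T[0,:] = [+0.0000 +0.6000 +0.6000 +0.2000]
  T[1,:] = [+0.3750 +0.0000 -0.3750 -0.7500]
  T[2,:] = [+0.6667 -0.5556 +0.0000 -0.2222]
  T[3,:] = [+0.6667 +0.3333 -0.6667 +0.0000]
eigenvalue magnitudes: 1.3512, 0.7116, 0.7116, 0.6334.
spectral radius ρ = 1.3512; 1.3512 > 1, so it fails to converge.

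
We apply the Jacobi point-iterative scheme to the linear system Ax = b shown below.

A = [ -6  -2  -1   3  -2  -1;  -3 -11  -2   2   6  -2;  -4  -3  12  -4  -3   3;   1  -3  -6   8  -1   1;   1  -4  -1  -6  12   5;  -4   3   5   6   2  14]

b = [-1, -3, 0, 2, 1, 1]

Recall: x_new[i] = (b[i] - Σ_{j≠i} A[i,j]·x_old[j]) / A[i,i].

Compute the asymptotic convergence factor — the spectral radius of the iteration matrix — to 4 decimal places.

Split A = D + L + U, D = diag(-6, -11, 12, 8, 12, 14).
T_J = -D⁻¹(L+U): T[1,2] = -(-2)/(-11) = -0.1818; T[1,1] = 0.
  T[0,:] = [+0.0000, -0.3333, -0.1667, +0.5000, -0.3333, -0.1667]
  T[1,:] = [-0.2727, +0.0000, -0.1818, +0.1818, +0.5455, -0.1818]
  T[2,:] = [+0.3333, +0.2500, +0.0000, +0.3333, +0.2500, -0.2500]
  T[3,:] = [-0.1250, +0.3750, +0.7500, +0.0000, +0.1250, -0.1250]
  T[4,:] = [-0.0833, +0.3333, +0.0833, +0.5000, +0.0000, -0.4167]
  T[5,:] = [+0.2857, -0.2143, -0.3571, -0.4286, -0.1429, +0.0000]
eigenvalue magnitudes: 1.1413, 0.7136, 0.7136, 0.4102, 0.3930, 0.2260.
ρ(T) = max|λ| = 1.1413; 1.1413 > 1, so it fails to converge.

1.1413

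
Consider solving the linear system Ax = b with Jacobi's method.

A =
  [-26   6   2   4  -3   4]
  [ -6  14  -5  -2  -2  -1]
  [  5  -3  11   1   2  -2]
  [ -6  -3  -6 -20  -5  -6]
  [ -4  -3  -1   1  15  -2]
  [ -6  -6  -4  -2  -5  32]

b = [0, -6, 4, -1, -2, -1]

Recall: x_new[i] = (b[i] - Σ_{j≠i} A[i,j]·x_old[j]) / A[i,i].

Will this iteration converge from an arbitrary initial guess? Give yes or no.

Diagonal D = diag(-26, 14, 11, -20, 15, 32); L, U strict lower/upper.
Jacobi T = -D⁻¹(L+U): T[2,5] = -(-2)/(11) = +0.1818; T[2,2] = 0.
  T[0,:] = [+0.0000  +0.2308  +0.0769  +0.1538  -0.1154  +0.1538]
  T[1,:] = [+0.4286  +0.0000  +0.3571  +0.1429  +0.1429  +0.0714]
  T[2,:] = [-0.4545  +0.2727  +0.0000  -0.0909  -0.1818  +0.1818]
  T[3,:] = [-0.3000  -0.1500  -0.3000  +0.0000  -0.2500  -0.3000]
  T[4,:] = [+0.2667  +0.2000  +0.0667  -0.0667  +0.0000  +0.1333]
  T[5,:] = [+0.1875  +0.1875  +0.1250  +0.0625  +0.1562  +0.0000]
moduli |λ_i(T)| = 0.5205, 0.3350, 0.3286, 0.3286, 0.1705, 0.1705.
spectral radius ρ = 0.5205; 0.5205 < 1 ⇒ converges.

yes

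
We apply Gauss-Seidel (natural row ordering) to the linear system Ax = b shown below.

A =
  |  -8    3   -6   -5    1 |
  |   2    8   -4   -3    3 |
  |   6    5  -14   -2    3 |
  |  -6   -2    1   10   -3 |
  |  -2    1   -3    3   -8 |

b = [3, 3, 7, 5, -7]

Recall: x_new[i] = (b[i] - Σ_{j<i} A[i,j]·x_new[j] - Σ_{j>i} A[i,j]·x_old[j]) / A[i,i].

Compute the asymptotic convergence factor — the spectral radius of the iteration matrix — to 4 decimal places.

Split A = D + L + U, D = diag(-8, 8, -14, 10, -8).
GS T = -(D+L)⁻¹U: row 0 first, T[0,3] = -(-5)/(-8) = -0.6250; later rows by forward substitution.
  T[0,:] = [+0.0000 +0.3750 -0.7500 -0.6250 +0.1250]
  T[1,:] = [+0.0000 -0.0938 +0.6875 +0.5312 -0.4062]
  T[2,:] = [+0.0000 +0.1272 -0.0759 -0.2210 +0.1228]
  T[3,:] = [+0.0000 +0.1935 -0.3049 -0.2467 +0.2815]
  T[4,:] = [+0.0000 -0.0806 +0.1876 +0.2130 -0.0225]
|eigenvalues of T|: 0.8681, 0.1897, 0.1662, 0.0734, 0.0000.
ρ(T) = max|λ| = 0.8681; 0.8681 < 1 ⇒ converges.

0.8681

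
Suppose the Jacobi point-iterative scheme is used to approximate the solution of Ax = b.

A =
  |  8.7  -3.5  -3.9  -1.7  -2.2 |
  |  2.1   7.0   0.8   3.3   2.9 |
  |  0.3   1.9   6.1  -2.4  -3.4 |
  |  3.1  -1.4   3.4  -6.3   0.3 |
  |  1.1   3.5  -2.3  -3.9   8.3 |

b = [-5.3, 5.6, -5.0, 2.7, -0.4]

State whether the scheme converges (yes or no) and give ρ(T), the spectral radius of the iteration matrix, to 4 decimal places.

A = D + L + U where D = diag(8.7, 7, 6.1, -6.3, 8.3).
Jacobi T = -D⁻¹(L+U): T[4,2] = -(-2.3)/(8.3) = +0.2771; T[4,4] = 0.
  T[0,:] = [+0.0000 +0.4023 +0.4483 +0.1954 +0.2529]
  T[1,:] = [-0.3000 +0.0000 -0.1143 -0.4714 -0.4143]
  T[2,:] = [-0.0492 -0.3115 +0.0000 +0.3934 +0.5574]
  T[3,:] = [+0.4921 -0.2222 +0.5397 +0.0000 +0.0476]
  T[4,:] = [-0.1325 -0.4217 +0.2771 +0.4699 +0.0000]
|λ(T)| sorted: 1.1250, 0.5019, 0.5019, 0.4657, 0.4657.
spectral radius ρ = 1.1250; 1.1250 > 1 ⇒ diverges.

no, ρ = 1.1250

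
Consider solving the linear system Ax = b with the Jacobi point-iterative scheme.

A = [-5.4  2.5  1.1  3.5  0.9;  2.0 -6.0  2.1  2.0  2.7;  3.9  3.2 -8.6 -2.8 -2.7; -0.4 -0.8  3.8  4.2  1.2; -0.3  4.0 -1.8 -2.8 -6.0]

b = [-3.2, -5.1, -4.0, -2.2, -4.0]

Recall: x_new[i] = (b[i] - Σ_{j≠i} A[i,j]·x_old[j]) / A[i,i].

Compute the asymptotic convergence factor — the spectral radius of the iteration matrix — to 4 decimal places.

1.2587

A = D + L + U where D = diag(-5.4, -6, -8.6, 4.2, -6).
T_J = -D⁻¹(L+U): T[4,1] = -(4)/(-6) = +0.6667; T[4,4] = 0.
  T[0,:] = [+0.0000  +0.4630  +0.2037  +0.6481  +0.1667]
  T[1,:] = [+0.3333  +0.0000  +0.3500  +0.3333  +0.4500]
  T[2,:] = [+0.4535  +0.3721  +0.0000  -0.3256  -0.3140]
  T[3,:] = [+0.0952  +0.1905  -0.9048  +0.0000  -0.2857]
  T[4,:] = [-0.0500  +0.6667  -0.3000  -0.4667  +0.0000]
|λ(T)| sorted: 1.2587, 0.6595, 0.6595, 0.6111, 0.4930.
ρ = 1.2587; 1.2587 > 1, so it fails to converge.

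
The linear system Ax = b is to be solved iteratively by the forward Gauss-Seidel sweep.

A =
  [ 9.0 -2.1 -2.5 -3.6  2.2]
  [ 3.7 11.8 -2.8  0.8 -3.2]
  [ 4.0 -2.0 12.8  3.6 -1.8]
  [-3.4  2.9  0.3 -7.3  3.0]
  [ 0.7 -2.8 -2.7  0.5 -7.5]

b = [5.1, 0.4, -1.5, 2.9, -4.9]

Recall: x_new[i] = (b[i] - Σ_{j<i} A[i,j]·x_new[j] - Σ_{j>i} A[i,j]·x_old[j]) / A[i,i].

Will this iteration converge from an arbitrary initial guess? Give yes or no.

Diagonal D = diag(9, 11.8, 12.8, -7.3, -7.5); L, U strict lower/upper.
Gauss-Seidel: T = -(D+L)⁻¹U, row 0 first, T[0,4] = -(2.2)/(9) = -0.2444; later rows by forward substitution.
  T[0,:] = [+0.0000  +0.2333  +0.2778  +0.4000  -0.2444]
  T[1,:] = [+0.0000  -0.0732  +0.1502  -0.1932  +0.3478]
  T[2,:] = [+0.0000  -0.0843  -0.0633  -0.4364  +0.2714]
  T[3,:] = [+0.0000  -0.1412  -0.0723  -0.2810  +0.6741]
  T[4,:] = [+0.0000  +0.0700  -0.0122  +0.2479  -0.2054]
|roots of det(T-λI)|: 0.7311, 0.2141, 0.1344, 0.0284, 0.0000.
spectral radius ρ = 0.7311; 0.7311 < 1 ⇒ converges.

yes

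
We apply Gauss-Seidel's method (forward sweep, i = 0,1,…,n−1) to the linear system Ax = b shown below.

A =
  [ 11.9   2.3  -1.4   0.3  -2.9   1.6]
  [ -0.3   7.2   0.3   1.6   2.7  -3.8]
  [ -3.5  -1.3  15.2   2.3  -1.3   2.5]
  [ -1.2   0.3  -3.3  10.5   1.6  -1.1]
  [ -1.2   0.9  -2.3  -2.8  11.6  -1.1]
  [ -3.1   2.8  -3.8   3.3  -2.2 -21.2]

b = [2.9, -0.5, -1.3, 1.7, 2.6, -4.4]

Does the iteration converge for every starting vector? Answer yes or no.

yes

Let D = diag(11.9, 7.2, 15.2, 10.5, 11.6, -21.2); L, U the strict triangles.
T_GS = -(D+L)⁻¹U: row 0 first, T[0,4] = -(-2.9)/(11.9) = +0.2437; later rows by forward substitution.
  T[0,:] = [+0.0000  -0.1933  +0.1176  -0.0252  +0.2437  -0.1345]
  T[1,:] = [+0.0000  -0.0081  -0.0368  -0.2233  -0.3648  +0.5222]
  T[2,:] = [+0.0000  -0.0452  +0.0239  -0.1762  +0.1104  -0.1508]
  T[3,:] = [+0.0000  -0.0361  +0.0220  -0.0519  -0.0794  +0.0271]
  T[4,:] = [+0.0000  -0.0370  +0.0251  -0.0327  +0.0562  +0.0170]
  T[5,:] = [+0.0000  +0.0335  -0.0255  +0.0011  -0.1218  +0.1181]
moduli |λ_i(T)| = 0.2859, 0.1662, 0.0388, 0.0374, 0.0374, 0.0000.
ρ = 0.2859; 0.2859 < 1 ⇒ converges.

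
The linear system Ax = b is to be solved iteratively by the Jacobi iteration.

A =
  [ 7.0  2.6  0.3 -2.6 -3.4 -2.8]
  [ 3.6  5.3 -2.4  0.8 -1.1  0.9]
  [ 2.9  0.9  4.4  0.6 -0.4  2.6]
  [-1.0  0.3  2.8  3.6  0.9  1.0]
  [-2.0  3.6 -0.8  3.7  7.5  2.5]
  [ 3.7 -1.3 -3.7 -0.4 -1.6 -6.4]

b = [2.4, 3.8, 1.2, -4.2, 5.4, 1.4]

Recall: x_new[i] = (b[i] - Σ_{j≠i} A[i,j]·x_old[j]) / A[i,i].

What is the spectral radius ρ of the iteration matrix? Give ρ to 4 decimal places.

1.1943

Write A = D+L+U with D = diag(7, 5.3, 4.4, 3.6, 7.5, -6.4).
Jacobi: T = -D⁻¹(L+U), T[3,5] = -(1)/(3.6) = -0.2778; T[3,3] = 0.
  T[0,:] = [+0.0000, -0.3714, -0.0429, +0.3714, +0.4857, +0.4000]
  T[1,:] = [-0.6792, +0.0000, +0.4528, -0.1509, +0.2075, -0.1698]
  T[2,:] = [-0.6591, -0.2045, +0.0000, -0.1364, +0.0909, -0.5909]
  T[3,:] = [+0.2778, -0.0833, -0.7778, +0.0000, -0.2500, -0.2778]
  T[4,:] = [+0.2667, -0.4800, +0.1067, -0.4933, +0.0000, -0.3333]
  T[5,:] = [+0.5781, -0.2031, -0.5781, -0.0625, -0.2500, +0.0000]
|λ(T)| sorted: 1.1943, 0.8278, 0.8278, 0.2771, 0.1358, 0.1358.
spectral radius ρ = 1.1943; 1.1943 > 1, so it fails to converge.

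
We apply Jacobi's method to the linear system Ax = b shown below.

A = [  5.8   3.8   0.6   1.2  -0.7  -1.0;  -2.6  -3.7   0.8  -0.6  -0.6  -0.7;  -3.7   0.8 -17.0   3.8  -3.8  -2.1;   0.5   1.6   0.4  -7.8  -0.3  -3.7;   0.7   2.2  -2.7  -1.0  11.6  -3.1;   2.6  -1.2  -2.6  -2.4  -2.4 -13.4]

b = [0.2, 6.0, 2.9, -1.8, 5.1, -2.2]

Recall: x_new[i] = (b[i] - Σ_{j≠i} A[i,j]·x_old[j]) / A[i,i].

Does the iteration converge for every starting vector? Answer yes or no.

yes

Diagonal D = diag(5.8, -3.7, -17, -7.8, 11.6, -13.4); L, U strict lower/upper.
Jacobi T = -D⁻¹(L+U): T[2,3] = -(3.8)/(-17) = +0.2235; T[2,2] = 0.
  T[0,:] = [+0.0000  -0.6552  -0.1034  -0.2069  +0.1207  +0.1724]
  T[1,:] = [-0.7027  +0.0000  +0.2162  -0.1622  -0.1622  -0.1892]
  T[2,:] = [-0.2176  +0.0471  +0.0000  +0.2235  -0.2235  -0.1235]
  T[3,:] = [+0.0641  +0.2051  +0.0513  +0.0000  -0.0385  -0.4744]
  T[4,:] = [-0.0603  -0.1897  +0.2328  +0.0862  +0.0000  +0.2672]
  T[5,:] = [+0.1940  -0.0896  -0.1940  -0.1791  -0.1791  +0.0000]
|roots of det(T-λI)|: 0.8813, 0.5358, 0.3579, 0.3579, 0.3148, 0.2744.
spectral radius ρ = 0.8813; 0.8813 < 1: convergent.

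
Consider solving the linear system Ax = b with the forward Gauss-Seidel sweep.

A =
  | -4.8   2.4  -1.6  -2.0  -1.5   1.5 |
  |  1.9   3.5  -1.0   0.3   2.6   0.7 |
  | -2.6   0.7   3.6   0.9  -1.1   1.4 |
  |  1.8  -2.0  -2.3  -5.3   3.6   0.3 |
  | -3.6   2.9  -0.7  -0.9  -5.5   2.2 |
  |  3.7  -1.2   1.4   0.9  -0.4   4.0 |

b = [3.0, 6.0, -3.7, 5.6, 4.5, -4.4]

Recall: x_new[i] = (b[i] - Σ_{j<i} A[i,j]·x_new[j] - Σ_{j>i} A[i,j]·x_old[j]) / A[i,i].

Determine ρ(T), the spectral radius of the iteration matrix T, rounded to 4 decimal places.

1.6906

Write A = D+L+U with D = diag(-4.8, 3.5, 3.6, -5.3, -5.5, 4).
Gauss-Seidel: T = -(D+L)⁻¹U, row 0 first, T[0,3] = -(-2)/(-4.8) = -0.4167; later rows by forward substitution.
  T[0,:] = [+0.0000 +0.5000 -0.3333 -0.4167 -0.3125 +0.3125]
  T[1,:] = [+0.0000 -0.2714 +0.4667 +0.1405 -0.5732 -0.3696]
  T[2,:] = [+0.0000 +0.4139 -0.3315 -0.5782 +0.1913 -0.0913]
  T[3,:] = [+0.0000 +0.0926 -0.1455 +0.0564 +0.7064 +0.3419]
  T[4,:] = [+0.0000 -0.5382 +0.5302 +0.4112 -0.2376 -0.0438]
  T[5,:] = [+0.0000 -0.7635 +0.6501 +0.6584 -0.1326 -0.4493]
|eigenvalues of T|: 1.6906, 0.6058, 0.3467, 0.1590, 0.1590, 0.0000.
ρ = 1.6906; 1.6906 > 1: divergent.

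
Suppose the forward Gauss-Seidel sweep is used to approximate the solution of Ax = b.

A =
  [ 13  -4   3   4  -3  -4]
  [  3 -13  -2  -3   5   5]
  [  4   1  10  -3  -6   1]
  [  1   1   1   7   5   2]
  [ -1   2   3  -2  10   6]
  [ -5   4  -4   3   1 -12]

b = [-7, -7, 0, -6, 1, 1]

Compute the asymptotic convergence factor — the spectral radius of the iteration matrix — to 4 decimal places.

Let D = diag(13, -13, 10, 7, 10, -12); L, U the strict triangles.
GS T = -(D+L)⁻¹U: row 0 first, T[0,1] = -(-4)/(13) = +0.3077; later rows by forward substitution.
  T[0,:] = [+0.0000  +0.3077  -0.2308  -0.3077  +0.2308  +0.3077]
  T[1,:] = [+0.0000  +0.0710  -0.2071  -0.3018  +0.4379  +0.4556]
  T[2,:] = [+0.0000  -0.1302  +0.1130  +0.4533  +0.4639  -0.2686]
  T[3,:] = [+0.0000  -0.0355  +0.0464  +0.0223  -0.8761  -0.3564]
  T[4,:] = [+0.0000  +0.0485  -0.0063  -0.1019  -0.3789  -0.6510]
  T[5,:] = [+0.0000  -0.0660  +0.0005  -0.1264  -0.3554  -0.0301]
|roots of det(T-λI)|: 0.8838, 0.4389, 0.2455, 0.2455, 0.1085, 0.0000.
ρ = 0.8838; 0.8838 < 1, so it converges for any x₀.

0.8838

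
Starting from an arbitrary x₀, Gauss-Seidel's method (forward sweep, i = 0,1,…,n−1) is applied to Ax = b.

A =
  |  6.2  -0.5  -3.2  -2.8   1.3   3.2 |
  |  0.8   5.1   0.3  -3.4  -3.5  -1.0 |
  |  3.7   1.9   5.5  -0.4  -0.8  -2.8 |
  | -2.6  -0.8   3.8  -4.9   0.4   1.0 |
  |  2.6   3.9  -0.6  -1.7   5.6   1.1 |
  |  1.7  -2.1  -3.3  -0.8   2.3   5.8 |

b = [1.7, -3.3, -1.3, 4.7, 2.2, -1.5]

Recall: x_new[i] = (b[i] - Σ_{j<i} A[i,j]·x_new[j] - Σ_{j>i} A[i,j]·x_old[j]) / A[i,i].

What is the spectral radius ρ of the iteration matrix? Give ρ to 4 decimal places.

1.1276

A = D + L + U where D = diag(6.2, 5.1, 5.5, -4.9, 5.6, 5.8).
T_GS = -(D+L)⁻¹U: row 0 first, T[0,1] = -(-0.5)/(6.2) = +0.0806; later rows by forward substitution.
  T[0,:] = [+0.0000 +0.0806 +0.5161 +0.4516 -0.2097 -0.5161]
  T[1,:] = [+0.0000 -0.0127 -0.1398 +0.5958 +0.7192 +0.2770]
  T[2,:] = [+0.0000 -0.0499 -0.2989 -0.4369 +0.0381 +0.7606]
  T[3,:] = [+0.0000 -0.0794 -0.4829 -0.6757 +0.1050 +1.0226]
  T[4,:] = [+0.0000 -0.0581 -0.3209 -0.8766 -0.3675 +0.2422]
  T[5,:] = [+0.0000 -0.0445 -0.3113 +0.0892 +0.5037 +0.7293]
eigenvalue magnitudes: 1.1276, 0.4177, 0.4177, 0.0148, 0.0006, 0.0000.
ρ(T) = max|λ| = 1.1276; 1.1276 > 1: divergent.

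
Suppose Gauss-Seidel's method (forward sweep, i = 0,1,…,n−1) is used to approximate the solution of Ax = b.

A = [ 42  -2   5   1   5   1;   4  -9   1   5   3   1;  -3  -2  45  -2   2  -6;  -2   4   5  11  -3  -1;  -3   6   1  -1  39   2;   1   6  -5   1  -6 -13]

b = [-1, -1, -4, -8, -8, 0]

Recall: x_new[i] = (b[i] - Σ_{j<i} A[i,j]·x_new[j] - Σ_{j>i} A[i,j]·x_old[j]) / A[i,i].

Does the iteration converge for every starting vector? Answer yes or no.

A = D + L + U where D = diag(42, -9, 45, 11, 39, -13).
GS T = -(D+L)⁻¹U: row 0 first, T[0,3] = -(1)/(42) = -0.0238; later rows by forward substitution.
  T[0,:] = [+0.0000, +0.0476, -0.1190, -0.0238, -0.1190, -0.0238]
  T[1,:] = [+0.0000, +0.0212, +0.0582, +0.5450, +0.2804, +0.1005]
  T[2,:] = [+0.0000, +0.0041, -0.0053, +0.0671, -0.0399, +0.1362]
  T[3,:] = [+0.0000, -0.0009, -0.0404, -0.2330, +0.1673, -0.0119]
  T[4,:] = [+0.0000, +0.0003, -0.0190, -0.0934, -0.0470, -0.0724]
  T[5,:] = [+0.0000, +0.0116, +0.0254, +0.2491, +0.1702, +0.0247]
|roots of det(T-λI)|: 0.2130, 0.1510, 0.1510, 0.0316, 0.0016, 0.0000.
ρ = 0.2130; 0.2130 < 1 ⇒ converges.

yes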